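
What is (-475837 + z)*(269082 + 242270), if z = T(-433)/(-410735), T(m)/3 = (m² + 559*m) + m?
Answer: -99940038654760144/410735 ≈ -2.4332e+11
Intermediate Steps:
T(m) = 3*m² + 1680*m (T(m) = 3*((m² + 559*m) + m) = 3*(m² + 560*m) = 3*m² + 1680*m)
z = 164973/410735 (z = (3*(-433)*(560 - 433))/(-410735) = (3*(-433)*127)*(-1/410735) = -164973*(-1/410735) = 164973/410735 ≈ 0.40165)
(-475837 + z)*(269082 + 242270) = (-475837 + 164973/410735)*(269082 + 242270) = -195442745222/410735*511352 = -99940038654760144/410735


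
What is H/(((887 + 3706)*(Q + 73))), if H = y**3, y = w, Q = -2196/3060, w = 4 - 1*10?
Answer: -255/391936 ≈ -0.00065062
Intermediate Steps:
w = -6 (w = 4 - 10 = -6)
Q = -61/85 (Q = -2196*1/3060 = -61/85 ≈ -0.71765)
y = -6
H = -216 (H = (-6)**3 = -216)
H/(((887 + 3706)*(Q + 73))) = -216*1/((887 + 3706)*(-61/85 + 73)) = -216/(4593*(6144/85)) = -216/28219392/85 = -216*85/28219392 = -255/391936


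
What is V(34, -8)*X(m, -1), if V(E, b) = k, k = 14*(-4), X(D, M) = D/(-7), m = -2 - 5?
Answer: -56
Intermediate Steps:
m = -7
X(D, M) = -D/7 (X(D, M) = D*(-⅐) = -D/7)
k = -56
V(E, b) = -56
V(34, -8)*X(m, -1) = -(-8)*(-7) = -56*1 = -56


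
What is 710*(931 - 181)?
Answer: 532500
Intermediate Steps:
710*(931 - 181) = 710*750 = 532500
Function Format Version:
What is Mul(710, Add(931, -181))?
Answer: 532500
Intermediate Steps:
Mul(710, Add(931, -181)) = Mul(710, 750) = 532500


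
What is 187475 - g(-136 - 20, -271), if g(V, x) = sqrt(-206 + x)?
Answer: 187475 - 3*I*sqrt(53) ≈ 1.8748e+5 - 21.84*I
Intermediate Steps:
187475 - g(-136 - 20, -271) = 187475 - sqrt(-206 - 271) = 187475 - sqrt(-477) = 187475 - 3*I*sqrt(53)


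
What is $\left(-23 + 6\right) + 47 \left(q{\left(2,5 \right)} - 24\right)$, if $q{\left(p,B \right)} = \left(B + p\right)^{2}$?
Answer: $1158$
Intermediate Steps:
$\left(-23 + 6\right) + 47 \left(q{\left(2,5 \right)} - 24\right) = \left(-23 + 6\right) + 47 \left(\left(5 + 2\right)^{2} - 24\right) = -17 + 47 \left(7^{2} - 24\right) = -17 + 47 \left(49 - 24\right) = -17 + 47 \cdot 25 = -17 + 1175 = 1158$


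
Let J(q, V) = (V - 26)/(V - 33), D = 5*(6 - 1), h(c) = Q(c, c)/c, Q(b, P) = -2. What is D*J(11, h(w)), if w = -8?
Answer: 2575/131 ≈ 19.656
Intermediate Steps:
h(c) = -2/c
D = 25 (D = 5*5 = 25)
J(q, V) = (-26 + V)/(-33 + V)
D*J(11, h(w)) = 25*((-26 - 2/(-8))/(-33 - 2/(-8))) = 25*((-26 - 2*(-1/8))/(-33 - 2*(-1/8))) = 25*((-26 + 1/4)/(-33 + 1/4)) = 25*(-103/4/(-131/4)) = 25*(-4/131*(-103/4)) = 25*(103/131) = 2575/131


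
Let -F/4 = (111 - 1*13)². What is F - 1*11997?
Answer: -50413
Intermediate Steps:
F = -38416 (F = -4*(111 - 1*13)² = -4*(111 - 13)² = -4*98² = -4*9604 = -38416)
F - 1*11997 = -38416 - 1*11997 = -38416 - 11997 = -50413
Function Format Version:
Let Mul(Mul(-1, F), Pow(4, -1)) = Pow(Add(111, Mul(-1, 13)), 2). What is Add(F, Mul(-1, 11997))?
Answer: -50413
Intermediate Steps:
F = -38416 (F = Mul(-4, Pow(Add(111, Mul(-1, 13)), 2)) = Mul(-4, Pow(Add(111, -13), 2)) = Mul(-4, Pow(98, 2)) = Mul(-4, 9604) = -38416)
Add(F, Mul(-1, 11997)) = Add(-38416, Mul(-1, 11997)) = Add(-38416, -11997) = -50413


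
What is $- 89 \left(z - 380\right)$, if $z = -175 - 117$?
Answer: $59808$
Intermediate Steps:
$z = -292$ ($z = -175 - 117 = -292$)
$- 89 \left(z - 380\right) = - 89 \left(-292 - 380\right) = \left(-89\right) \left(-672\right) = 59808$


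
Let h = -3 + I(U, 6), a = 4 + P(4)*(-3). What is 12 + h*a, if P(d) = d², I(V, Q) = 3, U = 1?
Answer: 12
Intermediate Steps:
a = -44 (a = 4 + 4²*(-3) = 4 + 16*(-3) = 4 - 48 = -44)
h = 0 (h = -3 + 3 = 0)
12 + h*a = 12 + 0*(-44) = 12 + 0 = 12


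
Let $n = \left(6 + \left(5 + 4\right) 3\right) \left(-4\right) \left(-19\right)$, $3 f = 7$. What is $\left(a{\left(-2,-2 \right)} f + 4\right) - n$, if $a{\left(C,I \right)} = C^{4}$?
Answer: $- \frac{7400}{3} \approx -2466.7$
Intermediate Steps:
$f = \frac{7}{3}$ ($f = \frac{1}{3} \cdot 7 = \frac{7}{3} \approx 2.3333$)
$n = 2508$ ($n = \left(6 + 9 \cdot 3\right) \left(-4\right) \left(-19\right) = \left(6 + 27\right) \left(-4\right) \left(-19\right) = 33 \left(-4\right) \left(-19\right) = \left(-132\right) \left(-19\right) = 2508$)
$\left(a{\left(-2,-2 \right)} f + 4\right) - n = \left(\left(-2\right)^{4} \cdot \frac{7}{3} + 4\right) - 2508 = \left(16 \cdot \frac{7}{3} + 4\right) - 2508 = \left(\frac{112}{3} + 4\right) - 2508 = \frac{124}{3} - 2508 = - \frac{7400}{3}$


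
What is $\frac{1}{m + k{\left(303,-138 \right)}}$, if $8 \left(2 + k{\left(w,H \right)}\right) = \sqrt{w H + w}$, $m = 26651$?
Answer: $\frac{568512}{15150290125} - \frac{8 i \sqrt{41511}}{45450870375} \approx 3.7525 \cdot 10^{-5} - 3.5862 \cdot 10^{-8} i$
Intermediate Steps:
$k{\left(w,H \right)} = -2 + \frac{\sqrt{w + H w}}{8}$ ($k{\left(w,H \right)} = -2 + \frac{\sqrt{w H + w}}{8} = -2 + \frac{\sqrt{H w + w}}{8} = -2 + \frac{\sqrt{w + H w}}{8}$)
$\frac{1}{m + k{\left(303,-138 \right)}} = \frac{1}{26651 - \left(2 - \frac{\sqrt{303 \left(1 - 138\right)}}{8}\right)} = \frac{1}{26651 - \left(2 - \frac{\sqrt{303 \left(-137\right)}}{8}\right)} = \frac{1}{26651 - \left(2 - \frac{\sqrt{-41511}}{8}\right)} = \frac{1}{26651 - \left(2 - \frac{i \sqrt{41511}}{8}\right)} = \frac{1}{26649 + \frac{i \sqrt{41511}}{8}}$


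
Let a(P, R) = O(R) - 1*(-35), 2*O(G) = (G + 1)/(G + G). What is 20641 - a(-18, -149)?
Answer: 3070257/149 ≈ 20606.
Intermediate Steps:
O(G) = (1 + G)/(4*G) (O(G) = ((G + 1)/(G + G))/2 = ((1 + G)/((2*G)))/2 = ((1 + G)*(1/(2*G)))/2 = ((1 + G)/(2*G))/2 = (1 + G)/(4*G))
a(P, R) = 35 + (1 + R)/(4*R) (a(P, R) = (1 + R)/(4*R) - 1*(-35) = (1 + R)/(4*R) + 35 = 35 + (1 + R)/(4*R))
20641 - a(-18, -149) = 20641 - (1 + 141*(-149))/(4*(-149)) = 20641 - (-1)*(1 - 21009)/(4*149) = 20641 - (-1)*(-21008)/(4*149) = 20641 - 1*5252/149 = 20641 - 5252/149 = 3070257/149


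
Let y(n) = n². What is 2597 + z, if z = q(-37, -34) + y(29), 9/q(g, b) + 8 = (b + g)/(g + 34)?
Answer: 161613/47 ≈ 3438.6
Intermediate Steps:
q(g, b) = 9/(-8 + (b + g)/(34 + g)) (q(g, b) = 9/(-8 + (b + g)/(g + 34)) = 9/(-8 + (b + g)/(34 + g)))
z = 39554/47 (z = 9*(34 - 37)/(-272 - 34 - 7*(-37)) + 29² = 9*(-3)/(-272 - 34 + 259) + 841 = 9*(-3)/(-47) + 841 = 9*(-1/47)*(-3) + 841 = 27/47 + 841 = 39554/47 ≈ 841.57)
2597 + z = 2597 + 39554/47 = 161613/47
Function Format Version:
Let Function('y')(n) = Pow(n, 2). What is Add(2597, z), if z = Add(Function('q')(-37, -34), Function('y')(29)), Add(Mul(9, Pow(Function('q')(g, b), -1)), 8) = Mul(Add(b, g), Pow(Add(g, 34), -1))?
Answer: Rational(161613, 47) ≈ 3438.6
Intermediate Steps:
Function('q')(g, b) = Mul(9, Pow(Add(-8, Mul(Pow(Add(34, g), -1), Add(b, g))), -1)) (Function('q')(g, b) = Mul(9, Pow(Add(-8, Mul(Add(b, g), Pow(Add(g, 34), -1))), -1)) = Mul(9, Pow(Add(-8, Mul(Add(b, g), Pow(Add(34, g), -1))), -1)) = Mul(9, Pow(Add(-8, Mul(Pow(Add(34, g), -1), Add(b, g))), -1)))
z = Rational(39554, 47) (z = Add(Mul(9, Pow(Add(-272, -34, Mul(-7, -37)), -1), Add(34, -37)), Pow(29, 2)) = Add(Mul(9, Pow(Add(-272, -34, 259), -1), -3), 841) = Add(Mul(9, Pow(-47, -1), -3), 841) = Add(Mul(9, Rational(-1, 47), -3), 841) = Add(Rational(27, 47), 841) = Rational(39554, 47) ≈ 841.57)
Add(2597, z) = Add(2597, Rational(39554, 47)) = Rational(161613, 47)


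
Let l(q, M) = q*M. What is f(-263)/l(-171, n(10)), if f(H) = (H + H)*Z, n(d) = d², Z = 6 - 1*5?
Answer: 263/8550 ≈ 0.030760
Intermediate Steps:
Z = 1 (Z = 6 - 5 = 1)
f(H) = 2*H (f(H) = (H + H)*1 = (2*H)*1 = 2*H)
l(q, M) = M*q
f(-263)/l(-171, n(10)) = (2*(-263))/((10²*(-171))) = -526/(100*(-171)) = -526/(-17100) = -526*(-1/17100) = 263/8550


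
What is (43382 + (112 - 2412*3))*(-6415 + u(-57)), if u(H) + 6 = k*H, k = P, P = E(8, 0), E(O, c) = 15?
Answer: -263813208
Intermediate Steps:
P = 15
k = 15
u(H) = -6 + 15*H
(43382 + (112 - 2412*3))*(-6415 + u(-57)) = (43382 + (112 - 2412*3))*(-6415 + (-6 + 15*(-57))) = (43382 + (112 - 67*108))*(-6415 + (-6 - 855)) = (43382 + (112 - 7236))*(-6415 - 861) = (43382 - 7124)*(-7276) = 36258*(-7276) = -263813208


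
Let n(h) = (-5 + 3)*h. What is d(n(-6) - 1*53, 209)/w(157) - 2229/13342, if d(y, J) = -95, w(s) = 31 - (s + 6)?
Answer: 486631/880572 ≈ 0.55263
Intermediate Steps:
n(h) = -2*h
w(s) = 25 - s (w(s) = 31 - (6 + s) = 31 + (-6 - s) = 25 - s)
d(n(-6) - 1*53, 209)/w(157) - 2229/13342 = -95/(25 - 1*157) - 2229/13342 = -95/(25 - 157) - 2229*1/13342 = -95/(-132) - 2229/13342 = -95*(-1/132) - 2229/13342 = 95/132 - 2229/13342 = 486631/880572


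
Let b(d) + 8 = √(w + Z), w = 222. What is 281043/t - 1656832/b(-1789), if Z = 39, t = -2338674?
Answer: -10332791577205/153572926 - 4970496*√29/197 ≈ -2.0316e+5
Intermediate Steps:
b(d) = -8 + 3*√29 (b(d) = -8 + √(222 + 39) = -8 + √261 = -8 + 3*√29)
281043/t - 1656832/b(-1789) = 281043/(-2338674) - 1656832/(-8 + 3*√29) = 281043*(-1/2338674) - 1656832/(-8 + 3*√29) = -93681/779558 - 1656832/(-8 + 3*√29)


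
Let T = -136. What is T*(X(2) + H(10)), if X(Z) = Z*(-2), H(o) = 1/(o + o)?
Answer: 2686/5 ≈ 537.20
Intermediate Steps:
H(o) = 1/(2*o)
X(Z) = -2*Z
T*(X(2) + H(10)) = -136*(-2*2 + (½)/10) = -136*(-4 + (½)*(⅒)) = -136*(-4 + 1/20) = -136*(-79/20) = 2686/5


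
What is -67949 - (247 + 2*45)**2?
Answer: -181518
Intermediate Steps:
-67949 - (247 + 2*45)**2 = -67949 - (247 + 90)**2 = -67949 - 1*337**2 = -67949 - 1*113569 = -67949 - 113569 = -181518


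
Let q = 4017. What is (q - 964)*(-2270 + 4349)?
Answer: 6347187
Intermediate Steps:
(q - 964)*(-2270 + 4349) = (4017 - 964)*(-2270 + 4349) = 3053*2079 = 6347187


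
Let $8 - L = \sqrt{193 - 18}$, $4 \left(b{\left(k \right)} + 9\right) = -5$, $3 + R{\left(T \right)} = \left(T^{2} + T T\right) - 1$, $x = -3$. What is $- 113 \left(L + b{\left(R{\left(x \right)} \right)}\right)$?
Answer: $\frac{1017}{4} + 565 \sqrt{7} \approx 1749.1$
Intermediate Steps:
$R{\left(T \right)} = -4 + 2 T^{2}$ ($R{\left(T \right)} = -3 - \left(1 - T^{2} - T T\right) = -3 + \left(\left(T^{2} + T^{2}\right) - 1\right) = -3 + \left(2 T^{2} - 1\right) = -3 + \left(-1 + 2 T^{2}\right) = -4 + 2 T^{2}$)
$b{\left(k \right)} = - \frac{41}{4}$ ($b{\left(k \right)} = -9 + \frac{1}{4} \left(-5\right) = -9 - \frac{5}{4} = - \frac{41}{4}$)
$L = 8 - 5 \sqrt{7}$ ($L = 8 - \sqrt{193 - 18} = 8 - \sqrt{175} = 8 - 5 \sqrt{7} \approx -5.2288$)
$- 113 \left(L + b{\left(R{\left(x \right)} \right)}\right) = - 113 \left(\left(8 - 5 \sqrt{7}\right) - \frac{41}{4}\right) = - 113 \left(- \frac{9}{4} - 5 \sqrt{7}\right) = \frac{1017}{4} + 565 \sqrt{7}$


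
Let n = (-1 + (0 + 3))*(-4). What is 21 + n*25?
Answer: -179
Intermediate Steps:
n = -8 (n = (-1 + 3)*(-4) = 2*(-4) = -8)
21 + n*25 = 21 - 8*25 = 21 - 200 = -179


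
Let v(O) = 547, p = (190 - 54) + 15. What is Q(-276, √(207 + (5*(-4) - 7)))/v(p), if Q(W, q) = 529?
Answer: 529/547 ≈ 0.96709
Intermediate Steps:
p = 151 (p = 136 + 15 = 151)
Q(-276, √(207 + (5*(-4) - 7)))/v(p) = 529/547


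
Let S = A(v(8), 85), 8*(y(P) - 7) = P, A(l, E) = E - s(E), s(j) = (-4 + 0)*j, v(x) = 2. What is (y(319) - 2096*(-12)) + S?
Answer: 204991/8 ≈ 25624.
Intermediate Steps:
s(j) = -4*j
A(l, E) = 5*E (A(l, E) = E - (-4)*E = E + 4*E = 5*E)
y(P) = 7 + P/8
S = 425 (S = 5*85 = 425)
(y(319) - 2096*(-12)) + S = ((7 + (⅛)*319) - 2096*(-12)) + 425 = ((7 + 319/8) - 1*(-25152)) + 425 = (375/8 + 25152) + 425 = 201591/8 + 425 = 204991/8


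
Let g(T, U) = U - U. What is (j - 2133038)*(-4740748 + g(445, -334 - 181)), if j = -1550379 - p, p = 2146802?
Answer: 27639599063812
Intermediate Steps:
j = -3697181 (j = -1550379 - 1*2146802 = -1550379 - 2146802 = -3697181)
g(T, U) = 0
(j - 2133038)*(-4740748 + g(445, -334 - 181)) = (-3697181 - 2133038)*(-4740748 + 0) = -5830219*(-4740748) = 27639599063812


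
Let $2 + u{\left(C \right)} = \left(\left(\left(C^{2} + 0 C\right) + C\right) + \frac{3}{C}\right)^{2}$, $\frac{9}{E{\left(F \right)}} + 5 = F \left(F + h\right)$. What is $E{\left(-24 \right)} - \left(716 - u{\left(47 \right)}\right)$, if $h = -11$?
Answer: $\frac{9386932380986}{1844515} \approx 5.0891 \cdot 10^{6}$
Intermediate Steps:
$E{\left(F \right)} = \frac{9}{-5 + F \left(-11 + F\right)}$ ($E{\left(F \right)} = \frac{9}{-5 + F \left(F - 11\right)} = \frac{9}{-5 + F \left(-11 + F\right)}$)
$u{\left(C \right)} = -2 + \left(C + C^{2} + \frac{3}{C}\right)^{2}$ ($u{\left(C \right)} = -2 + \left(\left(\left(C^{2} + 0 C\right) + C\right) + \frac{3}{C}\right)^{2} = -2 + \left(\left(\left(C^{2} + 0\right) + C\right) + \frac{3}{C}\right)^{2} = -2 + \left(\left(C^{2} + C\right) + \frac{3}{C}\right)^{2} = -2 + \left(\left(C + C^{2}\right) + \frac{3}{C}\right)^{2} = -2 + \left(C + C^{2} + \frac{3}{C}\right)^{2}$)
$E{\left(-24 \right)} - \left(716 - u{\left(47 \right)}\right) = \frac{9}{-5 + \left(-24\right)^{2} - -264} - \left(716 - \left(-2 + \frac{\left(3 + 47^{2} + 47^{3}\right)^{2}}{2209}\right)\right) = \frac{9}{-5 + 576 + 264} - \left(716 - \left(-2 + \frac{\left(3 + 2209 + 103823\right)^{2}}{2209}\right)\right) = \frac{9}{835} - \left(716 - \left(-2 + \frac{106035^{2}}{2209}\right)\right) = 9 \cdot \frac{1}{835} - \left(716 - \left(-2 + \frac{1}{2209} \cdot 11243421225\right)\right) = \frac{9}{835} - \left(716 - \left(-2 + \frac{11243421225}{2209}\right)\right) = \frac{9}{835} - \left(716 - \frac{11243416807}{2209}\right) = \frac{9}{835} - - \frac{11241835163}{2209} = \frac{9}{835} + \frac{11241835163}{2209} = \frac{9386932380986}{1844515}$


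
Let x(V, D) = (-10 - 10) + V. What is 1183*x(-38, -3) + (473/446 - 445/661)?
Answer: -20227704701/294806 ≈ -68614.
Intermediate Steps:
x(V, D) = -20 + V
1183*x(-38, -3) + (473/446 - 445/661) = 1183*(-20 - 38) + (473/446 - 445/661) = 1183*(-58) + (473*(1/446) - 445*1/661) = -68614 + (473/446 - 445/661) = -68614 + 114183/294806 = -20227704701/294806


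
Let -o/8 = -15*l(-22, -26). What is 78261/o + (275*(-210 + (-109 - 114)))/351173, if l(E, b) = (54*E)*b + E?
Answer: -137853707949/433572232720 ≈ -0.31795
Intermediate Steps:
l(E, b) = E + 54*E*b (l(E, b) = 54*E*b + E = E + 54*E*b)
o = 3703920 (o = -(-120)*(-22*(1 + 54*(-26))) = -(-120)*(-22*(1 - 1404)) = -(-120)*(-22*(-1403)) = -(-120)*30866 = -8*(-462990) = 3703920)
78261/o + (275*(-210 + (-109 - 114)))/351173 = 78261/3703920 + (275*(-210 + (-109 - 114)))/351173 = 78261*(1/3703920) + (275*(-210 - 223))*(1/351173) = 26087/1234640 + (275*(-433))*(1/351173) = 26087/1234640 - 119075*1/351173 = 26087/1234640 - 119075/351173 = -137853707949/433572232720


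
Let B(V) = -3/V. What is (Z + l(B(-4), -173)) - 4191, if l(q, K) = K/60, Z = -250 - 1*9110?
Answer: -813233/60 ≈ -13554.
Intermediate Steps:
Z = -9360 (Z = -250 - 9110 = -9360)
l(q, K) = K/60 (l(q, K) = K*(1/60) = K/60)
(Z + l(B(-4), -173)) - 4191 = (-9360 + (1/60)*(-173)) - 4191 = (-9360 - 173/60) - 4191 = -561773/60 - 4191 = -813233/60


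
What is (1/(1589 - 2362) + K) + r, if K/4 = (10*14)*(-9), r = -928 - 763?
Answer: -5203064/773 ≈ -6731.0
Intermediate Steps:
r = -1691
K = -5040 (K = 4*((10*14)*(-9)) = 4*(140*(-9)) = 4*(-1260) = -5040)
(1/(1589 - 2362) + K) + r = (1/(1589 - 2362) - 5040) - 1691 = (1/(-773) - 5040) - 1691 = (-1/773 - 5040) - 1691 = -3895921/773 - 1691 = -5203064/773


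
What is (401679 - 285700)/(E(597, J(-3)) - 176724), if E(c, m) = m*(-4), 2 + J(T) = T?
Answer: -115979/176704 ≈ -0.65635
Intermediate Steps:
J(T) = -2 + T
E(c, m) = -4*m
(401679 - 285700)/(E(597, J(-3)) - 176724) = (401679 - 285700)/(-4*(-2 - 3) - 176724) = 115979/(-4*(-5) - 176724) = 115979/(20 - 176724) = 115979/(-176704) = 115979*(-1/176704) = -115979/176704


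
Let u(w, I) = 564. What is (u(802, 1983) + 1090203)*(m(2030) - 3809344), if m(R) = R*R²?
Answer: 9120576605782152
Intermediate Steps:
m(R) = R³
(u(802, 1983) + 1090203)*(m(2030) - 3809344) = (564 + 1090203)*(2030³ - 3809344) = 1090767*(8365427000 - 3809344) = 1090767*8361617656 = 9120576605782152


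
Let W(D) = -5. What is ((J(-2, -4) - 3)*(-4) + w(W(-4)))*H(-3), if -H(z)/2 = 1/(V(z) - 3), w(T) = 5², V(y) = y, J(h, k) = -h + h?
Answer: 37/3 ≈ 12.333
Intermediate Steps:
J(h, k) = 0
w(T) = 25
H(z) = -2/(-3 + z) (H(z) = -2/(z - 3) = -2/(-3 + z))
((J(-2, -4) - 3)*(-4) + w(W(-4)))*H(-3) = ((0 - 3)*(-4) + 25)*(-2/(-3 - 3)) = (-3*(-4) + 25)*(-2/(-6)) = (12 + 25)*(-2*(-⅙)) = 37*(⅓) = 37/3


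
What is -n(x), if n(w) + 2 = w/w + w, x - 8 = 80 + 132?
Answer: -219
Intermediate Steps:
x = 220 (x = 8 + (80 + 132) = 8 + 212 = 220)
n(w) = -1 + w (n(w) = -2 + (w/w + w) = -2 + (1 + w) = -1 + w)
-n(x) = -(-1 + 220) = -1*219 = -219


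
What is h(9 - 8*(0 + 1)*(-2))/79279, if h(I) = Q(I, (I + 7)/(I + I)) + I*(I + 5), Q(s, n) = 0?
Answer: 750/79279 ≈ 0.0094603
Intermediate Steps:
h(I) = I*(5 + I) (h(I) = 0 + I*(I + 5) = 0 + I*(5 + I) = I*(5 + I))
h(9 - 8*(0 + 1)*(-2))/79279 = ((9 - 8*(0 + 1)*(-2))*(5 + (9 - 8*(0 + 1)*(-2))))/79279 = ((9 - 8*(-2))*(5 + (9 - 8*(-2))))*(1/79279) = ((9 + 16)*(5 + (9 + 16)))*(1/79279) = (25*(5 + 25))*(1/79279) = (25*30)*(1/79279) = 750*(1/79279) = 750/79279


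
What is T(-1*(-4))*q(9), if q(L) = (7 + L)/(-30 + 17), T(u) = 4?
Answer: -64/13 ≈ -4.9231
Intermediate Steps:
q(L) = -7/13 - L/13 (q(L) = (7 + L)/(-13) = (7 + L)*(-1/13) = -7/13 - L/13)
T(-1*(-4))*q(9) = 4*(-7/13 - 1/13*9) = 4*(-7/13 - 9/13) = 4*(-16/13) = -64/13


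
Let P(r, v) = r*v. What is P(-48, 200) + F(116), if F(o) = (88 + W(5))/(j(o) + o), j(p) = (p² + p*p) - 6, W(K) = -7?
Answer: -259411119/27022 ≈ -9600.0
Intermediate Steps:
j(p) = -6 + 2*p² (j(p) = (p² + p²) - 6 = 2*p² - 6 = -6 + 2*p²)
F(o) = 81/(-6 + o + 2*o²) (F(o) = (88 - 7)/((-6 + 2*o²) + o) = 81/(-6 + o + 2*o²))
P(-48, 200) + F(116) = -48*200 + 81/(-6 + 116 + 2*116²) = -9600 + 81/(-6 + 116 + 2*13456) = -9600 + 81/(-6 + 116 + 26912) = -9600 + 81/27022 = -259411119/27022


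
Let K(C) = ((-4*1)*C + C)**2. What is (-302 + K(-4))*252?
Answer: -39816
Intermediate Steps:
K(C) = 9*C**2 (K(C) = (-4*C + C)**2 = (-3*C)**2 = 9*C**2)
(-302 + K(-4))*252 = (-302 + 9*(-4)**2)*252 = (-302 + 9*16)*252 = (-302 + 144)*252 = -158*252 = -39816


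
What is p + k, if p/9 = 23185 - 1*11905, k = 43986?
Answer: 145506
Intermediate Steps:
p = 101520 (p = 9*(23185 - 1*11905) = 9*(23185 - 11905) = 9*11280 = 101520)
p + k = 101520 + 43986 = 145506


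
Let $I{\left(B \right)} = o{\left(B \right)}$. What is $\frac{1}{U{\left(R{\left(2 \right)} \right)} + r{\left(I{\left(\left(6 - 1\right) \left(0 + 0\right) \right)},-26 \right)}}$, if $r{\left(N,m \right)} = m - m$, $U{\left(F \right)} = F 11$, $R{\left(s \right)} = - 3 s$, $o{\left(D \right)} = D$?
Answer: $- \frac{1}{66} \approx -0.015152$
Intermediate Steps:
$U{\left(F \right)} = 11 F$
$I{\left(B \right)} = B$
$r{\left(N,m \right)} = 0$
$\frac{1}{U{\left(R{\left(2 \right)} \right)} + r{\left(I{\left(\left(6 - 1\right) \left(0 + 0\right) \right)},-26 \right)}} = \frac{1}{11 \left(\left(-3\right) 2\right) + 0} = \frac{1}{11 \left(-6\right) + 0} = \frac{1}{-66 + 0} = \frac{1}{-66} = - \frac{1}{66}$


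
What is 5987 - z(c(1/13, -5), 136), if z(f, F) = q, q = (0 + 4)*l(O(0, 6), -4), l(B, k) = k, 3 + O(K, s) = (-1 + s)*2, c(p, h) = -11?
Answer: 6003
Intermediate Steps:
O(K, s) = -5 + 2*s (O(K, s) = -3 + (-1 + s)*2 = -3 + (-2 + 2*s) = -5 + 2*s)
q = -16 (q = (0 + 4)*(-4) = 4*(-4) = -16)
z(f, F) = -16
5987 - z(c(1/13, -5), 136) = 5987 - 1*(-16) = 5987 + 16 = 6003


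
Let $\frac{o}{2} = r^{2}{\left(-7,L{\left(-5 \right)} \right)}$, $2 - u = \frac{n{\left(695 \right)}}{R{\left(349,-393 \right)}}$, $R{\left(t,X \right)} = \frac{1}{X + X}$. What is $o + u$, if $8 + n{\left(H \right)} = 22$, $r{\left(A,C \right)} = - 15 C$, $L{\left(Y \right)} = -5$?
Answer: $22256$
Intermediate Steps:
$n{\left(H \right)} = 14$ ($n{\left(H \right)} = -8 + 22 = 14$)
$R{\left(t,X \right)} = \frac{1}{2 X}$
$u = 11006$ ($u = 2 - \frac{14}{\frac{1}{2} \frac{1}{-393}} = 2 - \frac{14}{\frac{1}{2} \left(- \frac{1}{393}\right)} = 2 - \frac{14}{- \frac{1}{786}} = 2 - 14 \left(-786\right) = 2 - -11004 = 2 + 11004 = 11006$)
$o = 11250$ ($o = 2 \left(\left(-15\right) \left(-5\right)\right)^{2} = 2 \cdot 75^{2} = 2 \cdot 5625 = 11250$)
$o + u = 11250 + 11006 = 22256$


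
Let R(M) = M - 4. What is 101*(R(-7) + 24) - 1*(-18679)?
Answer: 19992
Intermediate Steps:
R(M) = -4 + M
101*(R(-7) + 24) - 1*(-18679) = 101*((-4 - 7) + 24) - 1*(-18679) = 101*(-11 + 24) + 18679 = 101*13 + 18679 = 1313 + 18679 = 19992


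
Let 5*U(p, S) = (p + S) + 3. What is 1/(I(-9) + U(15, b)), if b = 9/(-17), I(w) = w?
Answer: -85/468 ≈ -0.18162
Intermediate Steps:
b = -9/17 (b = 9*(-1/17) = -9/17 ≈ -0.52941)
U(p, S) = 3/5 + S/5 + p/5 (U(p, S) = ((p + S) + 3)/5 = ((S + p) + 3)/5 = (3 + S + p)/5 = 3/5 + S/5 + p/5)
1/(I(-9) + U(15, b)) = 1/(-9 + (3/5 + (1/5)*(-9/17) + (1/5)*15)) = 1/(-9 + (3/5 - 9/85 + 3)) = 1/(-9 + 297/85) = 1/(-468/85) = -85/468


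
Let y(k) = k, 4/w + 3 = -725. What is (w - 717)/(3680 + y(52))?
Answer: -130495/679224 ≈ -0.19212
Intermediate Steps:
w = -1/182 (w = 4/(-3 - 725) = 4/(-728) = 4*(-1/728) = -1/182 ≈ -0.0054945)
(w - 717)/(3680 + y(52)) = (-1/182 - 717)/(3680 + 52) = -130495/182/3732 = -130495/182*1/3732 = -130495/679224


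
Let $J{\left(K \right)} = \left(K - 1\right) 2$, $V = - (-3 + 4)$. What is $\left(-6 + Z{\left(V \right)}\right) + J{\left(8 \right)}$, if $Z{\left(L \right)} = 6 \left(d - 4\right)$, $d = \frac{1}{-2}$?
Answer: $-19$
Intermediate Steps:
$d = - \frac{1}{2} \approx -0.5$
$V = -1$ ($V = \left(-1\right) 1 = -1$)
$J{\left(K \right)} = -2 + 2 K$ ($J{\left(K \right)} = \left(-1 + K\right) 2 = -2 + 2 K$)
$Z{\left(L \right)} = -27$ ($Z{\left(L \right)} = 6 \left(- \frac{1}{2} - 4\right) = 6 \left(- \frac{9}{2}\right) = -27$)
$\left(-6 + Z{\left(V \right)}\right) + J{\left(8 \right)} = \left(-6 - 27\right) + \left(-2 + 2 \cdot 8\right) = -33 + \left(-2 + 16\right) = -33 + 14 = -19$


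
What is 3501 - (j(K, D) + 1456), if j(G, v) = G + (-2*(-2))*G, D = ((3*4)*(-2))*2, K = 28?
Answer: 1905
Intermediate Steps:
D = -48 (D = (12*(-2))*2 = -24*2 = -48)
j(G, v) = 5*G (j(G, v) = G + 4*G = 5*G)
3501 - (j(K, D) + 1456) = 3501 - (5*28 + 1456) = 3501 - (140 + 1456) = 3501 - 1*1596 = 3501 - 1596 = 1905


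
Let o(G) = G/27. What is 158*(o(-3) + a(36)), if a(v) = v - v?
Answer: -158/9 ≈ -17.556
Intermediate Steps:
a(v) = 0
o(G) = G/27 (o(G) = G*(1/27) = G/27)
158*(o(-3) + a(36)) = 158*((1/27)*(-3) + 0) = 158*(-⅑ + 0) = 158*(-⅑) = -158/9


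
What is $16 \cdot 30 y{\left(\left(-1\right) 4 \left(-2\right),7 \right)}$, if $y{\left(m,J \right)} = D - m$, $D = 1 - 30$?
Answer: $-17760$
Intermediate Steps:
$D = -29$ ($D = 1 - 30 = -29$)
$y{\left(m,J \right)} = -29 - m$
$16 \cdot 30 y{\left(\left(-1\right) 4 \left(-2\right),7 \right)} = 16 \cdot 30 \left(-29 - \left(-1\right) 4 \left(-2\right)\right) = 480 \left(-29 - \left(-4\right) \left(-2\right)\right) = 480 \left(-29 - 8\right) = 480 \left(-37\right) = -17760$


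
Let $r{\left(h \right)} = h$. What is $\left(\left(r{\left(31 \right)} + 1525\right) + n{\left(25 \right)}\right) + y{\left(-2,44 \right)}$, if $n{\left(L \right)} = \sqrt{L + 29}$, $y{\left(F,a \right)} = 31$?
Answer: $1587 + 3 \sqrt{6} \approx 1594.3$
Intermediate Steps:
$n{\left(L \right)} = \sqrt{29 + L}$
$\left(\left(r{\left(31 \right)} + 1525\right) + n{\left(25 \right)}\right) + y{\left(-2,44 \right)} = \left(\left(31 + 1525\right) + \sqrt{29 + 25}\right) + 31 = \left(1556 + \sqrt{54}\right) + 31 = \left(1556 + 3 \sqrt{6}\right) + 31 = 1587 + 3 \sqrt{6}$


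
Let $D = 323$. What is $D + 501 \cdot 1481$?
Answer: $742304$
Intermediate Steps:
$D + 501 \cdot 1481 = 323 + 501 \cdot 1481 = 323 + 741981 = 742304$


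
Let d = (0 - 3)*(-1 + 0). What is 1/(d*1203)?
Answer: 1/3609 ≈ 0.00027709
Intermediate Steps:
d = 3 (d = -3*(-1) = 3)
1/(d*1203) = 1/(3*1203) = 1/3609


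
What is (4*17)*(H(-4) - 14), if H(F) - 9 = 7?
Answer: 136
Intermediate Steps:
H(F) = 16 (H(F) = 9 + 7 = 16)
(4*17)*(H(-4) - 14) = (4*17)*(16 - 14) = 68*2 = 136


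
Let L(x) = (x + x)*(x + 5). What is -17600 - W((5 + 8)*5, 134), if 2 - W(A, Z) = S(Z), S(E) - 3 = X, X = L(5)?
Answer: -17499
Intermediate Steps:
L(x) = 2*x*(5 + x) (L(x) = (2*x)*(5 + x) = 2*x*(5 + x))
X = 100 (X = 2*5*(5 + 5) = 2*5*10 = 100)
S(E) = 103 (S(E) = 3 + 100 = 103)
W(A, Z) = -101 (W(A, Z) = 2 - 1*103 = 2 - 103 = -101)
-17600 - W((5 + 8)*5, 134) = -17600 - 1*(-101) = -17600 + 101 = -17499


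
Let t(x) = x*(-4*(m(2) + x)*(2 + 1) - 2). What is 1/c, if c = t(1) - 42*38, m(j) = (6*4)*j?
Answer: -1/2186 ≈ -0.00045746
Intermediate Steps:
m(j) = 24*j
t(x) = x*(-578 - 12*x) (t(x) = x*(-4*(24*2 + x)*(2 + 1) - 2) = x*(-4*(48 + x)*3 - 2) = x*(-4*(144 + 3*x) - 2) = x*((-576 - 12*x) - 2) = x*(-578 - 12*x))
c = -2186 (c = -2*1*(289 + 6*1) - 42*38 = -2*1*(289 + 6) - 1596 = -2*1*295 - 1596 = -590 - 1596 = -2186)
1/c = 1/(-2186) = -1/2186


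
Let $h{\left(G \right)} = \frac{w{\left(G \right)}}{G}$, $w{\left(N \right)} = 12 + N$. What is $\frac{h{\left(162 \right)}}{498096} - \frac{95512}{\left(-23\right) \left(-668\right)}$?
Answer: $- \frac{321125368387}{51656041872} \approx -6.2166$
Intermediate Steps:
$h{\left(G \right)} = \frac{12 + G}{G}$
$\frac{h{\left(162 \right)}}{498096} - \frac{95512}{\left(-23\right) \left(-668\right)} = \frac{\frac{1}{162} \left(12 + 162\right)}{498096} - \frac{95512}{\left(-23\right) \left(-668\right)} = \frac{1}{162} \cdot 174 \cdot \frac{1}{498096} - \frac{95512}{15364} = \frac{29}{27} \cdot \frac{1}{498096} - \frac{23878}{3841} = \frac{29}{13448592} - \frac{23878}{3841} = - \frac{321125368387}{51656041872}$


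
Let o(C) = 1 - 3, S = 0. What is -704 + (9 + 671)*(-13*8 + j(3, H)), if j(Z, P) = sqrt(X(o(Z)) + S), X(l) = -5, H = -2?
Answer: -71424 + 680*I*sqrt(5) ≈ -71424.0 + 1520.5*I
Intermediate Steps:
o(C) = -2
j(Z, P) = I*sqrt(5) (j(Z, P) = sqrt(-5 + 0) = sqrt(-5) = I*sqrt(5))
-704 + (9 + 671)*(-13*8 + j(3, H)) = -704 + (9 + 671)*(-13*8 + I*sqrt(5)) = -704 + 680*(-104 + I*sqrt(5)) = -704 + (-70720 + 680*I*sqrt(5)) = -71424 + 680*I*sqrt(5)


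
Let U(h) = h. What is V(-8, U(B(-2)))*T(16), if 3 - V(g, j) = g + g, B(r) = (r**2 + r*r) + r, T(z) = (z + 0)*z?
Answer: 4864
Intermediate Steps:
T(z) = z**2 (T(z) = z*z = z**2)
B(r) = r + 2*r**2 (B(r) = (r**2 + r**2) + r = 2*r**2 + r = r + 2*r**2)
V(g, j) = 3 - 2*g (V(g, j) = 3 - (g + g) = 3 - 2*g)
V(-8, U(B(-2)))*T(16) = (3 - 2*(-8))*16**2 = (3 + 16)*256 = 19*256 = 4864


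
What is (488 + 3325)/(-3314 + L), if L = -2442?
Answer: -3813/5756 ≈ -0.66244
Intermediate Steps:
(488 + 3325)/(-3314 + L) = (488 + 3325)/(-3314 - 2442) = 3813/(-5756) = 3813*(-1/5756) = -3813/5756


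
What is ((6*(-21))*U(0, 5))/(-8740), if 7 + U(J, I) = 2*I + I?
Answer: 252/2185 ≈ 0.11533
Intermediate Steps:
U(J, I) = -7 + 3*I (U(J, I) = -7 + (2*I + I) = -7 + 3*I)
((6*(-21))*U(0, 5))/(-8740) = ((6*(-21))*(-7 + 3*5))/(-8740) = -126*(-7 + 15)*(-1/8740) = -126*8*(-1/8740) = -1008*(-1/8740) = 252/2185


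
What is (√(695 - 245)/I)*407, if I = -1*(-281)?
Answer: 6105*√2/281 ≈ 30.725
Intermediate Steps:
I = 281
(√(695 - 245)/I)*407 = (√(695 - 245)/281)*407 = (√450*(1/281))*407 = ((15*√2)*(1/281))*407 = (15*√2/281)*407 = 6105*√2/281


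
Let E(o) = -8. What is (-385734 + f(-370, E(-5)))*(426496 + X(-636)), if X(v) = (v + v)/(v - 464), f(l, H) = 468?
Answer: -45186584696988/275 ≈ -1.6431e+11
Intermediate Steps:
X(v) = 2*v/(-464 + v) (X(v) = (2*v)/(-464 + v) = 2*v/(-464 + v))
(-385734 + f(-370, E(-5)))*(426496 + X(-636)) = (-385734 + 468)*(426496 + 2*(-636)/(-464 - 636)) = -385266*(426496 + 2*(-636)/(-1100)) = -385266*(426496 + 2*(-636)*(-1/1100)) = -385266*(426496 + 318/275) = -385266*117286718/275 = -45186584696988/275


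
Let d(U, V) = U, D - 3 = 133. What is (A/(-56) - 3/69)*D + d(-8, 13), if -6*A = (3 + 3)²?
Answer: 106/161 ≈ 0.65839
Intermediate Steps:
A = -6 (A = -(3 + 3)²/6 = -⅙*6² = -⅙*36 = -6)
D = 136 (D = 3 + 133 = 136)
(A/(-56) - 3/69)*D + d(-8, 13) = (-6/(-56) - 3/69)*136 - 8 = (-6*(-1/56) - 3*1/69)*136 - 8 = (3/28 - 1/23)*136 - 8 = (41/644)*136 - 8 = 1394/161 - 8 = 106/161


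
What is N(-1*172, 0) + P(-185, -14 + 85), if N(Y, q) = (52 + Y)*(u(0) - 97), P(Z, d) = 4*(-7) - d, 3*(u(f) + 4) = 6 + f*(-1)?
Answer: 11781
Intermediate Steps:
u(f) = -2 - f/3 (u(f) = -4 + (6 + f*(-1))/3 = -4 + (6 - f)/3 = -4 + (2 - f/3) = -2 - f/3)
P(Z, d) = -28 - d
N(Y, q) = -5148 - 99*Y (N(Y, q) = (52 + Y)*((-2 - ⅓*0) - 97) = (52 + Y)*((-2 + 0) - 97) = (52 + Y)*(-2 - 97) = (52 + Y)*(-99) = -5148 - 99*Y)
N(-1*172, 0) + P(-185, -14 + 85) = (-5148 - (-99)*172) + (-28 - (-14 + 85)) = (-5148 - 99*(-172)) + (-28 - 1*71) = (-5148 + 17028) + (-28 - 71) = 11880 - 99 = 11781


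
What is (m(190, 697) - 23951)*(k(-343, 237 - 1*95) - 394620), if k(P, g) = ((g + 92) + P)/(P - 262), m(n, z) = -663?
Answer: 5876469208474/605 ≈ 9.7132e+9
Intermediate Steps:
k(P, g) = (92 + P + g)/(-262 + P) (k(P, g) = ((92 + g) + P)/(-262 + P) = (92 + P + g)/(-262 + P))
(m(190, 697) - 23951)*(k(-343, 237 - 1*95) - 394620) = (-663 - 23951)*((92 - 343 + (237 - 1*95))/(-262 - 343) - 394620) = -24614*((92 - 343 + (237 - 95))/(-605) - 394620) = -24614*(-(92 - 343 + 142)/605 - 394620) = -24614*(-1/605*(-109) - 394620) = -24614*(109/605 - 394620) = -24614*(-238744991/605) = 5876469208474/605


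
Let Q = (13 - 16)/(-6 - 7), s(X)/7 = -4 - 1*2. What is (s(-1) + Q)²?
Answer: 294849/169 ≈ 1744.7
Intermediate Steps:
s(X) = -42 (s(X) = 7*(-4 - 1*2) = 7*(-4 - 2) = 7*(-6) = -42)
Q = 3/13 (Q = -3/(-13) = -3*(-1/13) = 3/13 ≈ 0.23077)
(s(-1) + Q)² = (-42 + 3/13)² = (-543/13)² = 294849/169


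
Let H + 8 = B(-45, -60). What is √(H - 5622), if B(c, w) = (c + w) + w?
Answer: I*√5795 ≈ 76.125*I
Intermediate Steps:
B(c, w) = c + 2*w
H = -173 (H = -8 + (-45 + 2*(-60)) = -8 + (-45 - 120) = -8 - 165 = -173)
√(H - 5622) = √(-173 - 5622) = √(-5795) = I*√5795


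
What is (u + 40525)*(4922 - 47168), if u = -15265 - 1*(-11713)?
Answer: -1561961358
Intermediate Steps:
u = -3552 (u = -15265 + 11713 = -3552)
(u + 40525)*(4922 - 47168) = (-3552 + 40525)*(4922 - 47168) = 36973*(-42246) = -1561961358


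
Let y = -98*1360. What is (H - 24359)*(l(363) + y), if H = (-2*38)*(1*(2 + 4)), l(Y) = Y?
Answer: 3298335355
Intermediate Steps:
y = -133280 (y = -1*133280 = -133280)
H = -456 (H = -76*6 = -456)
(H - 24359)*(l(363) + y) = (-456 - 24359)*(363 - 133280) = -24815*(-132917) = 3298335355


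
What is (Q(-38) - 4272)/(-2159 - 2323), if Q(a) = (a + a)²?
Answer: -752/2241 ≈ -0.33556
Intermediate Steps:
Q(a) = 4*a² (Q(a) = (2*a)² = 4*a²)
(Q(-38) - 4272)/(-2159 - 2323) = (4*(-38)² - 4272)/(-2159 - 2323) = (4*1444 - 4272)/(-4482) = (5776 - 4272)*(-1/4482) = 1504*(-1/4482) = -752/2241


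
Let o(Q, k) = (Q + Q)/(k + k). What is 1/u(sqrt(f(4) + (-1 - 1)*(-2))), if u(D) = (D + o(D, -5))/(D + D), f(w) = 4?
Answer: 5/2 ≈ 2.5000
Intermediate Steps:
o(Q, k) = Q/k (o(Q, k) = (2*Q)/((2*k)) = (2*Q)*(1/(2*k)) = Q/k)
u(D) = 2/5 (u(D) = (D + D/(-5))/(D + D) = (D + D*(-1/5))/((2*D)) = (D - D/5)*(1/(2*D)) = (4*D/5)*(1/(2*D)) = 2/5)
1/u(sqrt(f(4) + (-1 - 1)*(-2))) = 1/(2/5) = 5/2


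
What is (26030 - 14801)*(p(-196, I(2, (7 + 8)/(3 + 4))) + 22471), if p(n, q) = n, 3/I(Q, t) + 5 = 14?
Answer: 250125975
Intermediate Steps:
I(Q, t) = ⅓ (I(Q, t) = 3/(-5 + 14) = 3/9 = 3*(⅑) = ⅓)
(26030 - 14801)*(p(-196, I(2, (7 + 8)/(3 + 4))) + 22471) = (26030 - 14801)*(-196 + 22471) = 11229*22275 = 250125975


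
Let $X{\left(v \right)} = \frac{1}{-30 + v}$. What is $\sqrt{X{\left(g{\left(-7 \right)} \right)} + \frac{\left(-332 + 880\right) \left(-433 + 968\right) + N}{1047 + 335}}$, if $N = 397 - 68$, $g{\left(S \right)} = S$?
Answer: $\frac{\sqrt{555236033434}}{51134} \approx 14.572$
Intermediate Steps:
$N = 329$
$\sqrt{X{\left(g{\left(-7 \right)} \right)} + \frac{\left(-332 + 880\right) \left(-433 + 968\right) + N}{1047 + 335}} = \sqrt{\frac{1}{-30 - 7} + \frac{\left(-332 + 880\right) \left(-433 + 968\right) + 329}{1047 + 335}} = \sqrt{\frac{1}{-37} + \frac{548 \cdot 535 + 329}{1382}} = \sqrt{- \frac{1}{37} + \left(293180 + 329\right) \frac{1}{1382}} = \sqrt{- \frac{1}{37} + 293509 \cdot \frac{1}{1382}} = \sqrt{- \frac{1}{37} + \frac{293509}{1382}} = \sqrt{\frac{10858451}{51134}} = \frac{\sqrt{555236033434}}{51134}$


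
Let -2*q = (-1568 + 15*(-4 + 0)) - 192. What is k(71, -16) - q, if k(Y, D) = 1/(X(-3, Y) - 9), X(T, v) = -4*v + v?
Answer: -202021/222 ≈ -910.00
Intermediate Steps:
X(T, v) = -3*v
k(Y, D) = 1/(-9 - 3*Y) (k(Y, D) = 1/(-3*Y - 9) = 1/(-9 - 3*Y))
q = 910 (q = -((-1568 + 15*(-4 + 0)) - 192)/2 = -((-1568 + 15*(-4)) - 192)/2 = -((-1568 - 60) - 192)/2 = -(-1628 - 192)/2 = -½*(-1820) = 910)
k(71, -16) - q = -1/(9 + 3*71) - 1*910 = -1/(9 + 213) - 910 = -1/222 - 910 = -202021/222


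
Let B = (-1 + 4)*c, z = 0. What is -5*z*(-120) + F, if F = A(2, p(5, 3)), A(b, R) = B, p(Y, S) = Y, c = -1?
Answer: -3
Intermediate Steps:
B = -3 (B = (-1 + 4)*(-1) = 3*(-1) = -3)
A(b, R) = -3
F = -3
-5*z*(-120) + F = -5*0*(-120) - 3 = 0*(-120) - 3 = 0 - 3 = -3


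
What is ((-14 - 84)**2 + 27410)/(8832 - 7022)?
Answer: 18507/905 ≈ 20.450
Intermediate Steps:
((-14 - 84)**2 + 27410)/(8832 - 7022) = ((-98)**2 + 27410)/1810 = (9604 + 27410)*(1/1810) = 37014*(1/1810) = 18507/905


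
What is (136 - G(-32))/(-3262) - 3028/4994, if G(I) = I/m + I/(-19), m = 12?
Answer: -150500326/232138599 ≈ -0.64832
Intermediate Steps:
G(I) = 7*I/228 (G(I) = I/12 + I/(-19) = I*(1/12) + I*(-1/19) = I/12 - I/19 = 7*I/228)
(136 - G(-32))/(-3262) - 3028/4994 = (136 - 7*(-32)/228)/(-3262) - 3028/4994 = (136 - 1*(-56/57))*(-1/3262) - 3028*1/4994 = (136 + 56/57)*(-1/3262) - 1514/2497 = (7808/57)*(-1/3262) - 1514/2497 = -3904/92967 - 1514/2497 = -150500326/232138599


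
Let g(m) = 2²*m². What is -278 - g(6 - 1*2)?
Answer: -342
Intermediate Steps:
g(m) = 4*m²
-278 - g(6 - 1*2) = -278 - 4*(6 - 1*2)² = -278 - 4*(6 - 2)² = -278 - 4*4² = -278 - 4*16 = -278 - 1*64 = -278 - 64 = -342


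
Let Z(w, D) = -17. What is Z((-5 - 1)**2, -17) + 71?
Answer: 54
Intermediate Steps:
Z((-5 - 1)**2, -17) + 71 = -17 + 71 = 54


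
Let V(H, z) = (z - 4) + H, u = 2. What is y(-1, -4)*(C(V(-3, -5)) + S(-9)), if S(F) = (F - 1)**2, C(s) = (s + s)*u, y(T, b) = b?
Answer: -208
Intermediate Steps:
V(H, z) = -4 + H + z (V(H, z) = (-4 + z) + H = -4 + H + z)
C(s) = 4*s (C(s) = (s + s)*2 = (2*s)*2 = 4*s)
S(F) = (-1 + F)**2
y(-1, -4)*(C(V(-3, -5)) + S(-9)) = -4*(4*(-4 - 3 - 5) + (-1 - 9)**2) = -4*(4*(-12) + (-10)**2) = -4*(-48 + 100) = -4*52 = -208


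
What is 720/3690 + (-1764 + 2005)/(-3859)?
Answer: 20991/158219 ≈ 0.13267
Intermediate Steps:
720/3690 + (-1764 + 2005)/(-3859) = 720*(1/3690) + 241*(-1/3859) = 8/41 - 241/3859 = 20991/158219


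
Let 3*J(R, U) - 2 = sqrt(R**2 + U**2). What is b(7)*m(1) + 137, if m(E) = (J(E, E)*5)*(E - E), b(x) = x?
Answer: 137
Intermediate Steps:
J(R, U) = 2/3 + sqrt(R**2 + U**2)/3
m(E) = 0 (m(E) = ((2/3 + sqrt(E**2 + E**2)/3)*5)*(E - E) = ((2/3 + sqrt(2*E**2)/3)*5)*0 = ((2/3 + (sqrt(2)*sqrt(E**2))/3)*5)*0 = ((2/3 + sqrt(2)*sqrt(E**2)/3)*5)*0 = (10/3 + 5*sqrt(2)*sqrt(E**2)/3)*0 = 0)
b(7)*m(1) + 137 = 7*0 + 137 = 0 + 137 = 137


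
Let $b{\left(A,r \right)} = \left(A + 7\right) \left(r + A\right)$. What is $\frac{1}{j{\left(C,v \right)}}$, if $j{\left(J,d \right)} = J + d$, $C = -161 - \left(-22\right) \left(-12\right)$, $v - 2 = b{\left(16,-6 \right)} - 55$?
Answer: $- \frac{1}{248} \approx -0.0040323$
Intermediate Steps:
$b{\left(A,r \right)} = \left(7 + A\right) \left(A + r\right)$
$v = 177$ ($v = 2 + \left(\left(16^{2} + 7 \cdot 16 + 7 \left(-6\right) + 16 \left(-6\right)\right) - 55\right) = 2 + \left(\left(256 + 112 - 42 - 96\right) - 55\right) = 2 + \left(230 - 55\right) = 2 + 175 = 177$)
$C = -425$ ($C = -161 - 264 = -425$)
$\frac{1}{j{\left(C,v \right)}} = \frac{1}{-425 + 177} = \frac{1}{-248} = - \frac{1}{248}$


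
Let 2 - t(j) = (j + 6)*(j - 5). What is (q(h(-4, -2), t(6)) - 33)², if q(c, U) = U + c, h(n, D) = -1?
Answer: 1936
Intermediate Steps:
t(j) = 2 - (-5 + j)*(6 + j) (t(j) = 2 - (j + 6)*(j - 5) = 2 - (6 + j)*(-5 + j) = 2 - (-5 + j)*(6 + j))
(q(h(-4, -2), t(6)) - 33)² = (((32 - 1*6 - 1*6²) - 1) - 33)² = (((32 - 6 - 1*36) - 1) - 33)² = (((32 - 6 - 36) - 1) - 33)² = ((-10 - 1) - 33)² = (-11 - 33)² = (-44)² = 1936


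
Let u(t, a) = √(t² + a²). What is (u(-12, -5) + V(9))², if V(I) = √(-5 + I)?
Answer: 225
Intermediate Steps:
u(t, a) = √(a² + t²)
(u(-12, -5) + V(9))² = (√((-5)² + (-12)²) + √(-5 + 9))² = (√(25 + 144) + √4)² = (√169 + 2)² = (13 + 2)² = 15² = 225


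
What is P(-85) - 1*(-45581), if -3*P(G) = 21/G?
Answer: 3874392/85 ≈ 45581.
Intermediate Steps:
P(G) = -7/G
P(-85) - 1*(-45581) = -7/(-85) - 1*(-45581) = -7*(-1/85) + 45581 = 7/85 + 45581 = 3874392/85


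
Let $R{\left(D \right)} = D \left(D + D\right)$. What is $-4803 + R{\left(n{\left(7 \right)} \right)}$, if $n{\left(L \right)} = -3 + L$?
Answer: $-4771$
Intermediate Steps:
$R{\left(D \right)} = 2 D^{2}$ ($R{\left(D \right)} = D 2 D = 2 D^{2}$)
$-4803 + R{\left(n{\left(7 \right)} \right)} = -4803 + 2 \left(-3 + 7\right)^{2} = -4803 + 2 \cdot 4^{2} = -4803 + 2 \cdot 16 = -4803 + 32 = -4771$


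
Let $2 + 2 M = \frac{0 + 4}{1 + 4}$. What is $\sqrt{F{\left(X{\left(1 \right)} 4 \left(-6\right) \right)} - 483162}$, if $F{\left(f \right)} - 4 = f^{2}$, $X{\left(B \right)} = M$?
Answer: $\frac{i \sqrt{12073766}}{5} \approx 694.95 i$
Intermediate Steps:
$M = - \frac{3}{5}$ ($M = -1 + \frac{\left(0 + 4\right) \frac{1}{1 + 4}}{2} = -1 + \frac{4 \cdot \frac{1}{5}}{2} = -1 + \frac{1}{2} \cdot \frac{4}{5} = -1 + \frac{2}{5} = - \frac{3}{5} \approx -0.6$)
$X{\left(B \right)} = - \frac{3}{5}$
$F{\left(f \right)} = 4 + f^{2}$
$\sqrt{F{\left(X{\left(1 \right)} 4 \left(-6\right) \right)} - 483162} = \sqrt{\left(4 + \left(\left(- \frac{3}{5}\right) 4 \left(-6\right)\right)^{2}\right) - 483162} = \sqrt{\left(4 + \left(\left(- \frac{12}{5}\right) \left(-6\right)\right)^{2}\right) - 483162} = \sqrt{\left(4 + \left(\frac{72}{5}\right)^{2}\right) - 483162} = \sqrt{\left(4 + \frac{5184}{25}\right) - 483162} = \sqrt{\frac{5284}{25} - 483162} = \sqrt{- \frac{12073766}{25}} = \frac{i \sqrt{12073766}}{5}$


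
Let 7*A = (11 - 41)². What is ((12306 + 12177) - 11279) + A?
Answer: 93328/7 ≈ 13333.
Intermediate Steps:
A = 900/7 (A = (11 - 41)²/7 = (⅐)*(-30)² = (⅐)*900 = 900/7 ≈ 128.57)
((12306 + 12177) - 11279) + A = ((12306 + 12177) - 11279) + 900/7 = (24483 - 11279) + 900/7 = 13204 + 900/7 = 93328/7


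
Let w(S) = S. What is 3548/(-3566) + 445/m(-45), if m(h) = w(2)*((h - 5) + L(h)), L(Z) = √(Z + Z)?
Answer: -4886107/923594 - 267*I*√10/1036 ≈ -5.2903 - 0.81499*I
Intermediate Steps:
L(Z) = √2*√Z (L(Z) = √(2*Z) = √2*√Z)
m(h) = -10 + 2*h + 2*√2*√h (m(h) = 2*((h - 5) + √2*√h) = 2*((-5 + h) + √2*√h) = 2*(-5 + h + √2*√h) = -10 + 2*h + 2*√2*√h)
3548/(-3566) + 445/m(-45) = 3548/(-3566) + 445/(-10 + 2*(-45) + 2*√2*√(-45)) = 3548*(-1/3566) + 445/(-10 - 90 + 2*√2*(3*I*√5)) = -1774/1783 + 445/(-10 - 90 + 6*I*√10) = -1774/1783 + 445/(-100 + 6*I*√10)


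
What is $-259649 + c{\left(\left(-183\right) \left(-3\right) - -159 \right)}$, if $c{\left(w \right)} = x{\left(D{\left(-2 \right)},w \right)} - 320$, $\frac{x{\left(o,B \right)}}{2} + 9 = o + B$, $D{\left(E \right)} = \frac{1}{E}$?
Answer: $-258572$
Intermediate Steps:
$x{\left(o,B \right)} = -18 + 2 B + 2 o$ ($x{\left(o,B \right)} = -18 + 2 \left(o + B\right) = -18 + 2 \left(B + o\right) = -18 + \left(2 B + 2 o\right) = -18 + 2 B + 2 o$)
$c{\left(w \right)} = -339 + 2 w$ ($c{\left(w \right)} = \left(-18 + 2 w + \frac{2}{-2}\right) - 320 = \left(-18 + 2 w + 2 \left(- \frac{1}{2}\right)\right) - 320 = \left(-18 + 2 w - 1\right) - 320 = \left(-19 + 2 w\right) - 320 = -339 + 2 w$)
$-259649 + c{\left(\left(-183\right) \left(-3\right) - -159 \right)} = -259649 - \left(339 - 2 \left(\left(-183\right) \left(-3\right) - -159\right)\right) = -259649 - \left(339 - 2 \left(549 + 159\right)\right) = -259649 + \left(-339 + 2 \cdot 708\right) = -259649 + \left(-339 + 1416\right) = -259649 + 1077 = -258572$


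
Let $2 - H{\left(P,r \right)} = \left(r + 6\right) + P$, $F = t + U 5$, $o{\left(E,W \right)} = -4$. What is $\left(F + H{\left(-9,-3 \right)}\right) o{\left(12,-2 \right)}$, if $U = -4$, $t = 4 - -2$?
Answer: $24$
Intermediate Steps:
$t = 6$ ($t = 4 + 2 = 6$)
$F = -14$ ($F = 6 - 20 = -14$)
$H{\left(P,r \right)} = -4 - P - r$ ($H{\left(P,r \right)} = 2 - \left(\left(r + 6\right) + P\right) = 2 - \left(\left(6 + r\right) + P\right) = 2 - \left(6 + P + r\right) = -4 - P - r$)
$\left(F + H{\left(-9,-3 \right)}\right) o{\left(12,-2 \right)} = \left(-14 - -8\right) \left(-4\right) = \left(-14 + \left(-4 + 9 + 3\right)\right) \left(-4\right) = \left(-14 + 8\right) \left(-4\right) = \left(-6\right) \left(-4\right) = 24$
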